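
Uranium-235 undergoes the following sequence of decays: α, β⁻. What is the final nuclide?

Pa-231

Start: (A, Z) = (235, 92).
After α: (231, 90).
After β⁻: (231, 91).
Z = 91 is protactinium.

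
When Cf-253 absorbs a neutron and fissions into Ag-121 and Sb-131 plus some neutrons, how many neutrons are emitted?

2

Conserve mass number: 254 = 121 + 131 + k, so k = 254 − 252 = 2.
Check atomic number: 98 = 47 + 51 + 0 = 98. ✓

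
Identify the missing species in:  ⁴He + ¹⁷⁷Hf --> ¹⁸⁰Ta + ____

Conserve mass number: 4 + 177 = 180 + A, so A = 1.
Conserve atomic number: 2 + 72 = 73 + Z, so Z = 1.
A = 1 and Z = 1 is ¹H — a proton.

proton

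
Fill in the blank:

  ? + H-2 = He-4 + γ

deuteron

Conserve mass number: A + 2 = 4 + 0, so A = 2.
Conserve atomic number: Z + 1 = 2 + 0, so Z = 1.
A = 2 and Z = 1 is H-2 — a deuteron.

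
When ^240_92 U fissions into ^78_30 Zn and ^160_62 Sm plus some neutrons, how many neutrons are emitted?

Conserve mass number: 240 = 78 + 160 + k, so k = 240 − 238 = 2.
Check atomic number: 92 = 30 + 62 + 0 = 92. ✓

2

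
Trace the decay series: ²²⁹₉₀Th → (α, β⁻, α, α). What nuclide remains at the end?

Start: (A, Z) = (229, 90).
After α: (225, 88).
After β⁻: (225, 89).
After α: (221, 87).
After α: (217, 85).
Z = 85 is astatine.

At-217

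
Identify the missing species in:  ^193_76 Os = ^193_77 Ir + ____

Conserve mass number: 193 = 193 + A, so A = 0.
Conserve atomic number: 76 = 77 + Z, so Z = -1.
A = 0 and Z = -1 is ^0_-1 e — a beta-minus particle.

beta-minus particle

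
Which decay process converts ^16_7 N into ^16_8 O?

ΔA = 16 − 16 = 0; ΔZ = 8 − 7 = +1.
A is unchanged and Z rises by 1 — a neutron has become a proton (β⁻ decay).

beta-minus decay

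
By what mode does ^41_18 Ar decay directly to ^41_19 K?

beta-minus decay

ΔA = 41 − 41 = 0; ΔZ = 19 − 18 = +1.
A is unchanged and Z rises by 1 — a neutron has become a proton (β⁻ decay).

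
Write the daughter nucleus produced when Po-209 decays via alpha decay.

Alpha decay: mass number changes by -4, atomic number by -2.
A: 209 − 4 = 205; Z: 84 − 2 = 82.
Z = 82 is lead, so the daughter is Pb-205.

Pb-205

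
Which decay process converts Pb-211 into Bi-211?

beta-minus decay

ΔA = 211 − 211 = 0; ΔZ = 83 − 82 = +1.
A is unchanged and Z rises by 1 — a neutron has become a proton (β⁻ decay).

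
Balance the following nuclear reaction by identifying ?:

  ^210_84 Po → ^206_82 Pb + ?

alpha particle

Conserve mass number: 210 = 206 + A, so A = 4.
Conserve atomic number: 84 = 82 + Z, so Z = 2.
A = 4 and Z = 2 is ^4_2 He — an alpha particle.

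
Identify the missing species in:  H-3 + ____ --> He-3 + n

Conserve mass number: 3 + A = 3 + 1, so A = 1.
Conserve atomic number: 1 + Z = 2 + 0, so Z = 1.
A = 1 and Z = 1 is H-1 — a proton.

proton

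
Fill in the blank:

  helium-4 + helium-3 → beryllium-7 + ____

gamma ray

Conserve mass number: 4 + 3 = 7 + A, so A = 0.
Conserve atomic number: 2 + 2 = 4 + Z, so Z = 0.
A = 0 and Z = 0 is γ — a gamma ray.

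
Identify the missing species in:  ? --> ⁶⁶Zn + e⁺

Ga-66

Conserve mass number: A = 66 + 0, so A = 66.
Conserve atomic number: Z = 30 + 1, so Z = 31.
Z = 31 is gallium, so the species is ⁶⁶Ga.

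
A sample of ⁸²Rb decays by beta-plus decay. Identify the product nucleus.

Beta-plus decay: mass number changes by +0, atomic number by -1.
A: 82 = 82; Z: 37 − 1 = 36.
Z = 36 is krypton, so the daughter is ⁸²Kr.

Kr-82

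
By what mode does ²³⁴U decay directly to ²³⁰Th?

alpha decay

ΔA = 230 − 234 = -4; ΔZ = 90 − 92 = -2.
A drops by 4 and Z drops by 2 — the signature of alpha emission.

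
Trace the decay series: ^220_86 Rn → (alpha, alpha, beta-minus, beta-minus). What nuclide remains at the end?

Start: (A, Z) = (220, 86).
After α: (216, 84).
After α: (212, 82).
After β⁻: (212, 83).
After β⁻: (212, 84).
Z = 84 is polonium.

Po-212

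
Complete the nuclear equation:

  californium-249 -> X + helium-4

Cm-245

Conserve mass number: 249 = A + 4, so A = 245.
Conserve atomic number: 98 = Z + 2, so Z = 96.
Z = 96 is curium, so the species is curium-245.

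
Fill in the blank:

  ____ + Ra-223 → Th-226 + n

Conserve mass number: A + 223 = 226 + 1, so A = 4.
Conserve atomic number: Z + 88 = 90 + 0, so Z = 2.
A = 4 and Z = 2 is He-4 — an alpha particle.

alpha particle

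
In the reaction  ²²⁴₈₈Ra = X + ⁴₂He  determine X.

Conserve mass number: 224 = A + 4, so A = 220.
Conserve atomic number: 88 = Z + 2, so Z = 86.
Z = 86 is radon, so the species is ²²⁰₈₆Rn.

Rn-220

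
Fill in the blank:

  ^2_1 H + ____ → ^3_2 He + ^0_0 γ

proton

Conserve mass number: 2 + A = 3 + 0, so A = 1.
Conserve atomic number: 1 + Z = 2 + 0, so Z = 1.
A = 1 and Z = 1 is ^1_1 H — a proton.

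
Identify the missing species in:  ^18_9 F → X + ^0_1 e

Conserve mass number: 18 = A + 0, so A = 18.
Conserve atomic number: 9 = Z + 1, so Z = 8.
Z = 8 is oxygen, so the species is ^18_8 O.

O-18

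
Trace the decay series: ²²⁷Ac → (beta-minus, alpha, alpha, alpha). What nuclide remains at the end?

Start: (A, Z) = (227, 89).
After β⁻: (227, 90).
After α: (223, 88).
After α: (219, 86).
After α: (215, 84).
Z = 84 is polonium.

Po-215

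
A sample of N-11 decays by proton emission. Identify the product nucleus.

C-10

Proton emission: mass number changes by -1, atomic number by -1.
A: 11 − 1 = 10; Z: 7 − 1 = 6.
Z = 6 is carbon, so the daughter is C-10.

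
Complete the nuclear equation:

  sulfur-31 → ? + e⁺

Conserve mass number: 31 = A + 0, so A = 31.
Conserve atomic number: 16 = Z + 1, so Z = 15.
Z = 15 is phosphorus, so the species is phosphorus-31.

P-31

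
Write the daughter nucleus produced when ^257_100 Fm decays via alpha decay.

Cf-253

Alpha decay: mass number changes by -4, atomic number by -2.
A: 257 − 4 = 253; Z: 100 − 2 = 98.
Z = 98 is californium, so the daughter is ^253_98 Cf.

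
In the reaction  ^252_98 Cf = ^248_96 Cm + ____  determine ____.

alpha particle

Conserve mass number: 252 = 248 + A, so A = 4.
Conserve atomic number: 98 = 96 + Z, so Z = 2.
A = 4 and Z = 2 is ^4_2 He — an alpha particle.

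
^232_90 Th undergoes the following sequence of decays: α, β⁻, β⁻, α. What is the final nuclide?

Start: (A, Z) = (232, 90).
After α: (228, 88).
After β⁻: (228, 89).
After β⁻: (228, 90).
After α: (224, 88).
Z = 88 is radium.

Ra-224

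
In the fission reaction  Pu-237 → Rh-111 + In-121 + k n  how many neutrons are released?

Conserve mass number: 237 = 111 + 121 + k, so k = 237 − 232 = 5.
Check atomic number: 94 = 45 + 49 + 0 = 94. ✓

5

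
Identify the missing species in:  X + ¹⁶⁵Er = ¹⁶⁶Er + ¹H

Conserve mass number: A + 165 = 166 + 1, so A = 2.
Conserve atomic number: Z + 68 = 68 + 1, so Z = 1.
A = 2 and Z = 1 is ²H — a deuteron.

deuteron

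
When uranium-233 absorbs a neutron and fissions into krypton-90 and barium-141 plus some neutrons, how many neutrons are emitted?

Conserve mass number: 234 = 90 + 141 + k, so k = 234 − 231 = 3.
Check atomic number: 92 = 36 + 56 + 0 = 92. ✓

3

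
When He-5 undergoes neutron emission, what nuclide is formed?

He-4

Neutron emission: mass number changes by -1, atomic number by +0.
A: 5 − 1 = 4; Z: 2 = 2.
Z = 2 is helium, so the daughter is He-4.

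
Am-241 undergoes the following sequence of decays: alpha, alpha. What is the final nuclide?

Pa-233

Start: (A, Z) = (241, 95).
After α: (237, 93).
After α: (233, 91).
Z = 91 is protactinium.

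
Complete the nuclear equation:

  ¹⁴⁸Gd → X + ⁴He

Sm-144

Conserve mass number: 148 = A + 4, so A = 144.
Conserve atomic number: 64 = Z + 2, so Z = 62.
Z = 62 is samarium, so the species is ¹⁴⁴Sm.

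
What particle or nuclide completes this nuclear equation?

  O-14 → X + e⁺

Conserve mass number: 14 = A + 0, so A = 14.
Conserve atomic number: 8 = Z + 1, so Z = 7.
Z = 7 is nitrogen, so the species is N-14.

N-14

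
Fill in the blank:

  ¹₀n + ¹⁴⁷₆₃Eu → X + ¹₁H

Sm-147

Conserve mass number: 1 + 147 = A + 1, so A = 147.
Conserve atomic number: 0 + 63 = Z + 1, so Z = 62.
Z = 62 is samarium, so the species is ¹⁴⁷₆₂Sm.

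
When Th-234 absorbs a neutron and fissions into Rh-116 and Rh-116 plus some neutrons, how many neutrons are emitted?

3

Conserve mass number: 235 = 116 + 116 + k, so k = 235 − 232 = 3.
Check atomic number: 90 = 45 + 45 + 0 = 90. ✓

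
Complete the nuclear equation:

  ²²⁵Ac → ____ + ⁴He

Conserve mass number: 225 = A + 4, so A = 221.
Conserve atomic number: 89 = Z + 2, so Z = 87.
Z = 87 is francium, so the species is ²²¹Fr.

Fr-221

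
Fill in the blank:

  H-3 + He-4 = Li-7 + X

Conserve mass number: 3 + 4 = 7 + A, so A = 0.
Conserve atomic number: 1 + 2 = 3 + Z, so Z = 0.
A = 0 and Z = 0 is γ — a gamma ray.

gamma ray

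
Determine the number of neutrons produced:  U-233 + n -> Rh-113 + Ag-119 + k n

2

Conserve mass number: 234 = 113 + 119 + k, so k = 234 − 232 = 2.
Check atomic number: 92 = 45 + 47 + 0 = 92. ✓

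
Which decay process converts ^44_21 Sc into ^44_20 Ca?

ΔA = 44 − 44 = 0; ΔZ = 20 − 21 = -1.
A is unchanged and Z drops by 1 — a proton has become a neutron (β⁺ emission or electron capture).

beta-plus decay or electron capture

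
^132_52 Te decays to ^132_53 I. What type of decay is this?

ΔA = 132 − 132 = 0; ΔZ = 53 − 52 = +1.
A is unchanged and Z rises by 1 — a neutron has become a proton (β⁻ decay).

beta-minus decay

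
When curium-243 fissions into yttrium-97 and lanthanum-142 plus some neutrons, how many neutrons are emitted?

4

Conserve mass number: 243 = 97 + 142 + k, so k = 243 − 239 = 4.
Check atomic number: 96 = 39 + 57 + 0 = 96. ✓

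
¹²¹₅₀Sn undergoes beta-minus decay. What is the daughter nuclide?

Beta-minus decay: mass number changes by +0, atomic number by +1.
A: 121 = 121; Z: 50 + 1 = 51.
Z = 51 is antimony, so the daughter is ¹²¹₅₁Sb.

Sb-121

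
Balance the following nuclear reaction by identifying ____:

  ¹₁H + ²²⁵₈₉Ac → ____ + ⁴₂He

Ra-222

Conserve mass number: 1 + 225 = A + 4, so A = 222.
Conserve atomic number: 1 + 89 = Z + 2, so Z = 88.
Z = 88 is radium, so the species is ²²²₈₈Ra.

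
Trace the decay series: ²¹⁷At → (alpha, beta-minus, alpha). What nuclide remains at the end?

Start: (A, Z) = (217, 85).
After α: (213, 83).
After β⁻: (213, 84).
After α: (209, 82).
Z = 82 is lead.

Pb-209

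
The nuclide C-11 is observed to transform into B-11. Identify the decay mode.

beta-plus decay or electron capture

ΔA = 11 − 11 = 0; ΔZ = 5 − 6 = -1.
A is unchanged and Z drops by 1 — a proton has become a neutron (β⁺ emission or electron capture).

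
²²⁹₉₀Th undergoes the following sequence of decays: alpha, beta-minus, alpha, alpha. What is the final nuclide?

Start: (A, Z) = (229, 90).
After α: (225, 88).
After β⁻: (225, 89).
After α: (221, 87).
After α: (217, 85).
Z = 85 is astatine.

At-217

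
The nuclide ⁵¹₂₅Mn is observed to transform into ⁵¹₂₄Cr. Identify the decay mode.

ΔA = 51 − 51 = 0; ΔZ = 24 − 25 = -1.
A is unchanged and Z drops by 1 — a proton has become a neutron (β⁺ emission or electron capture).

beta-plus decay or electron capture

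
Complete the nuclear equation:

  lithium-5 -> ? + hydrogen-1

Conserve mass number: 5 = A + 1, so A = 4.
Conserve atomic number: 3 = Z + 1, so Z = 2.
A = 4 and Z = 2 is helium-4 — an alpha particle.

He-4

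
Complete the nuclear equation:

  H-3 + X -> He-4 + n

Conserve mass number: 3 + A = 4 + 1, so A = 2.
Conserve atomic number: 1 + Z = 2 + 0, so Z = 1.
A = 2 and Z = 1 is H-2 — a deuteron.

deuteron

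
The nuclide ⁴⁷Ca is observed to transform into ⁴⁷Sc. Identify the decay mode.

ΔA = 47 − 47 = 0; ΔZ = 21 − 20 = +1.
A is unchanged and Z rises by 1 — a neutron has become a proton (β⁻ decay).

beta-minus decay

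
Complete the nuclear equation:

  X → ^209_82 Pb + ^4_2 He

Po-213

Conserve mass number: A = 209 + 4, so A = 213.
Conserve atomic number: Z = 82 + 2, so Z = 84.
Z = 84 is polonium, so the species is ^213_84 Po.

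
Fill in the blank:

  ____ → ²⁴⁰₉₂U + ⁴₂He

Pu-244

Conserve mass number: A = 240 + 4, so A = 244.
Conserve atomic number: Z = 92 + 2, so Z = 94.
Z = 94 is plutonium, so the species is ²⁴⁴₉₄Pu.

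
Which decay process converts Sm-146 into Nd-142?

alpha decay

ΔA = 142 − 146 = -4; ΔZ = 60 − 62 = -2.
A drops by 4 and Z drops by 2 — the signature of alpha emission.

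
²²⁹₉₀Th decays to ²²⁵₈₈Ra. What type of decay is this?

ΔA = 225 − 229 = -4; ΔZ = 88 − 90 = -2.
A drops by 4 and Z drops by 2 — the signature of alpha emission.

alpha decay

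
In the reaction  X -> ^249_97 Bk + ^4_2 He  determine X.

Conserve mass number: A = 249 + 4, so A = 253.
Conserve atomic number: Z = 97 + 2, so Z = 99.
Z = 99 is einsteinium, so the species is ^253_99 Es.

Es-253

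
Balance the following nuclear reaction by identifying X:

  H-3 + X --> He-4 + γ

Conserve mass number: 3 + A = 4 + 0, so A = 1.
Conserve atomic number: 1 + Z = 2 + 0, so Z = 1.
A = 1 and Z = 1 is H-1 — a proton.

proton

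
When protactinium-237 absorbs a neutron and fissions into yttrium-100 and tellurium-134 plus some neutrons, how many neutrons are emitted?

4

Conserve mass number: 238 = 100 + 134 + k, so k = 238 − 234 = 4.
Check atomic number: 91 = 39 + 52 + 0 = 91. ✓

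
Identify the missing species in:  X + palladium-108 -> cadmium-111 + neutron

alpha particle

Conserve mass number: A + 108 = 111 + 1, so A = 4.
Conserve atomic number: Z + 46 = 48 + 0, so Z = 2.
A = 4 and Z = 2 is helium-4 — an alpha particle.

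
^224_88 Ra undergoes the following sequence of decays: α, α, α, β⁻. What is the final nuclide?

Start: (A, Z) = (224, 88).
After α: (220, 86).
After α: (216, 84).
After α: (212, 82).
After β⁻: (212, 83).
Z = 83 is bismuth.

Bi-212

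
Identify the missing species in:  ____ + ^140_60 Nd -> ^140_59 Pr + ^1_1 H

neutron

Conserve mass number: A + 140 = 140 + 1, so A = 1.
Conserve atomic number: Z + 60 = 59 + 1, so Z = 0.
A = 1 and Z = 0 is ^1_0 n — a neutron.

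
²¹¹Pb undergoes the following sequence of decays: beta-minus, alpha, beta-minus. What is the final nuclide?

Pb-207

Start: (A, Z) = (211, 82).
After β⁻: (211, 83).
After α: (207, 81).
After β⁻: (207, 82).
Z = 82 is lead.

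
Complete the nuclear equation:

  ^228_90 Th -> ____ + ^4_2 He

Ra-224

Conserve mass number: 228 = A + 4, so A = 224.
Conserve atomic number: 90 = Z + 2, so Z = 88.
Z = 88 is radium, so the species is ^224_88 Ra.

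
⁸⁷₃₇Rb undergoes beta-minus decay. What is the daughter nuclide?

Sr-87

Beta-minus decay: mass number changes by +0, atomic number by +1.
A: 87 = 87; Z: 37 + 1 = 38.
Z = 38 is strontium, so the daughter is ⁸⁷₃₈Sr.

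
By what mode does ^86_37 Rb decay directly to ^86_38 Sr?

beta-minus decay

ΔA = 86 − 86 = 0; ΔZ = 38 − 37 = +1.
A is unchanged and Z rises by 1 — a neutron has become a proton (β⁻ decay).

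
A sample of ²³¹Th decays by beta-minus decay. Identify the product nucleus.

Beta-minus decay: mass number changes by +0, atomic number by +1.
A: 231 = 231; Z: 90 + 1 = 91.
Z = 91 is protactinium, so the daughter is ²³¹Pa.

Pa-231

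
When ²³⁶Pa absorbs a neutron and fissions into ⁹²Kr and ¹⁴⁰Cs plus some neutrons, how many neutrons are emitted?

Conserve mass number: 237 = 92 + 140 + k, so k = 237 − 232 = 5.
Check atomic number: 91 = 36 + 55 + 0 = 91. ✓

5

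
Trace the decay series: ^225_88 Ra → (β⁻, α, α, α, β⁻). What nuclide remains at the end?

Po-213

Start: (A, Z) = (225, 88).
After β⁻: (225, 89).
After α: (221, 87).
After α: (217, 85).
After α: (213, 83).
After β⁻: (213, 84).
Z = 84 is polonium.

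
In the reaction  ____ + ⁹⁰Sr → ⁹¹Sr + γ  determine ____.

neutron

Conserve mass number: A + 90 = 91 + 0, so A = 1.
Conserve atomic number: Z + 38 = 38 + 0, so Z = 0.
A = 1 and Z = 0 is ¹n — a neutron.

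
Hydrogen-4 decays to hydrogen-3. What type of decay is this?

ΔA = 3 − 4 = -1; ΔZ = 1 − 1 = +0.
A drops by 1 with Z unchanged — a neutron was emitted.

neutron emission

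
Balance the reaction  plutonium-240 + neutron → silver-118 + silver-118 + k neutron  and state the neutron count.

5

Conserve mass number: 241 = 118 + 118 + k, so k = 241 − 236 = 5.
Check atomic number: 94 = 47 + 47 + 0 = 94. ✓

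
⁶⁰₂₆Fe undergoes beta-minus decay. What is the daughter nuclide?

Co-60

Beta-minus decay: mass number changes by +0, atomic number by +1.
A: 60 = 60; Z: 26 + 1 = 27.
Z = 27 is cobalt, so the daughter is ⁶⁰₂₇Co.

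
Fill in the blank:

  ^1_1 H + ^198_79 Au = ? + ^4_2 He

Conserve mass number: 1 + 198 = A + 4, so A = 195.
Conserve atomic number: 1 + 79 = Z + 2, so Z = 78.
Z = 78 is platinum, so the species is ^195_78 Pt.

Pt-195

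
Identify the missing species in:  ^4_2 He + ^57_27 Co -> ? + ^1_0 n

Conserve mass number: 4 + 57 = A + 1, so A = 60.
Conserve atomic number: 2 + 27 = Z + 0, so Z = 29.
Z = 29 is copper, so the species is ^60_29 Cu.

Cu-60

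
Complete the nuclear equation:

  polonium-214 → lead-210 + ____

Conserve mass number: 214 = 210 + A, so A = 4.
Conserve atomic number: 84 = 82 + Z, so Z = 2.
A = 4 and Z = 2 is helium-4 — an alpha particle.

alpha particle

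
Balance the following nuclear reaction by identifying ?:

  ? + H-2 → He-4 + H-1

Conserve mass number: A + 2 = 4 + 1, so A = 3.
Conserve atomic number: Z + 1 = 2 + 1, so Z = 2.
Z = 2 is helium, so the species is He-3.

He-3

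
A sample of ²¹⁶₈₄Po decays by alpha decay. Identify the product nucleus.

Alpha decay: mass number changes by -4, atomic number by -2.
A: 216 − 4 = 212; Z: 84 − 2 = 82.
Z = 82 is lead, so the daughter is ²¹²₈₂Pb.

Pb-212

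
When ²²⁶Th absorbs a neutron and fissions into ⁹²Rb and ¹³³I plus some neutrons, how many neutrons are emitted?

Conserve mass number: 227 = 92 + 133 + k, so k = 227 − 225 = 2.
Check atomic number: 90 = 37 + 53 + 0 = 90. ✓

2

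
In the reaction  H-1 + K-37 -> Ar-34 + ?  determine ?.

Conserve mass number: 1 + 37 = 34 + A, so A = 4.
Conserve atomic number: 1 + 19 = 18 + Z, so Z = 2.
A = 4 and Z = 2 is He-4 — an alpha particle.

alpha particle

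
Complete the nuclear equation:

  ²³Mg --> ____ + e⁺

Na-23

Conserve mass number: 23 = A + 0, so A = 23.
Conserve atomic number: 12 = Z + 1, so Z = 11.
Z = 11 is sodium, so the species is ²³Na.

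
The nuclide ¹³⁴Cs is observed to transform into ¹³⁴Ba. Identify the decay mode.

beta-minus decay

ΔA = 134 − 134 = 0; ΔZ = 56 − 55 = +1.
A is unchanged and Z rises by 1 — a neutron has become a proton (β⁻ decay).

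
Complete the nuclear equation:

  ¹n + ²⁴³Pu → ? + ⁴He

U-240

Conserve mass number: 1 + 243 = A + 4, so A = 240.
Conserve atomic number: 0 + 94 = Z + 2, so Z = 92.
Z = 92 is uranium, so the species is ²⁴⁰U.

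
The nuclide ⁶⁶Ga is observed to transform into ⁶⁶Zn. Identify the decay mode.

ΔA = 66 − 66 = 0; ΔZ = 30 − 31 = -1.
A is unchanged and Z drops by 1 — a proton has become a neutron (β⁺ emission or electron capture).

beta-plus decay or electron capture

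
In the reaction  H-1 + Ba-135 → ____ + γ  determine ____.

Conserve mass number: 1 + 135 = A + 0, so A = 136.
Conserve atomic number: 1 + 56 = Z + 0, so Z = 57.
Z = 57 is lanthanum, so the species is La-136.

La-136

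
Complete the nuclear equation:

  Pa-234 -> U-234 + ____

Conserve mass number: 234 = 234 + A, so A = 0.
Conserve atomic number: 91 = 92 + Z, so Z = -1.
A = 0 and Z = -1 is e⁻ — a beta-minus particle.

beta-minus particle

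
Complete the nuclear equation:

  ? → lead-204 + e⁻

Conserve mass number: A = 204 + 0, so A = 204.
Conserve atomic number: Z = 82 − 1, so Z = 81.
Z = 81 is thallium, so the species is thallium-204.

Tl-204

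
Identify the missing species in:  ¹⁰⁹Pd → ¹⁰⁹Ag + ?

beta-minus particle

Conserve mass number: 109 = 109 + A, so A = 0.
Conserve atomic number: 46 = 47 + Z, so Z = -1.
A = 0 and Z = -1 is e⁻ — a beta-minus particle.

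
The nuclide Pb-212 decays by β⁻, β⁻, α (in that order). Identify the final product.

Start: (A, Z) = (212, 82).
After β⁻: (212, 83).
After β⁻: (212, 84).
After α: (208, 82).
Z = 82 is lead.

Pb-208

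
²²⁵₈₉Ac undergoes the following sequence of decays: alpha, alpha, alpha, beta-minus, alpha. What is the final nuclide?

Start: (A, Z) = (225, 89).
After α: (221, 87).
After α: (217, 85).
After α: (213, 83).
After β⁻: (213, 84).
After α: (209, 82).
Z = 82 is lead.

Pb-209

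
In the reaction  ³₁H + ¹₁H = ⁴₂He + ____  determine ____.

Conserve mass number: 3 + 1 = 4 + A, so A = 0.
Conserve atomic number: 1 + 1 = 2 + Z, so Z = 0.
A = 0 and Z = 0 is ⁰₀γ — a gamma ray.

gamma ray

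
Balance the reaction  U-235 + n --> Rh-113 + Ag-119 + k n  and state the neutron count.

Conserve mass number: 236 = 113 + 119 + k, so k = 236 − 232 = 4.
Check atomic number: 92 = 45 + 47 + 0 = 92. ✓

4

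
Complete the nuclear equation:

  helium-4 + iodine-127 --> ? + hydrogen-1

Conserve mass number: 4 + 127 = A + 1, so A = 130.
Conserve atomic number: 2 + 53 = Z + 1, so Z = 54.
Z = 54 is xenon, so the species is xenon-130.

Xe-130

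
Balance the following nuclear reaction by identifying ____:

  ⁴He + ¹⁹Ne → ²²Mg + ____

Conserve mass number: 4 + 19 = 22 + A, so A = 1.
Conserve atomic number: 2 + 10 = 12 + Z, so Z = 0.
A = 1 and Z = 0 is ¹n — a neutron.

neutron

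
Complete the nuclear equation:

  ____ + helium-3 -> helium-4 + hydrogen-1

Conserve mass number: A + 3 = 4 + 1, so A = 2.
Conserve atomic number: Z + 2 = 2 + 1, so Z = 1.
A = 2 and Z = 1 is hydrogen-2 — a deuteron.

deuteron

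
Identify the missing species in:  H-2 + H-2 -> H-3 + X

proton

Conserve mass number: 2 + 2 = 3 + A, so A = 1.
Conserve atomic number: 1 + 1 = 1 + Z, so Z = 1.
A = 1 and Z = 1 is H-1 — a proton.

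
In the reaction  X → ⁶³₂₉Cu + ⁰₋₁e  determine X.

Ni-63

Conserve mass number: A = 63 + 0, so A = 63.
Conserve atomic number: Z = 29 − 1, so Z = 28.
Z = 28 is nickel, so the species is ⁶³₂₈Ni.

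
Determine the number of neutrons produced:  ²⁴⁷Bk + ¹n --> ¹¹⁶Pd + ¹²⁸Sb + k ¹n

4

Conserve mass number: 248 = 116 + 128 + k, so k = 248 − 244 = 4.
Check atomic number: 97 = 46 + 51 + 0 = 97. ✓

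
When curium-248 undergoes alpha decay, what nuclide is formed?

Pu-244

Alpha decay: mass number changes by -4, atomic number by -2.
A: 248 − 4 = 244; Z: 96 − 2 = 94.
Z = 94 is plutonium, so the daughter is plutonium-244.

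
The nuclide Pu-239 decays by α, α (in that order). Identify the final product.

Th-231

Start: (A, Z) = (239, 94).
After α: (235, 92).
After α: (231, 90).
Z = 90 is thorium.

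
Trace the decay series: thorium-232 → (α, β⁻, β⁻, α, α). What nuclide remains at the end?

Start: (A, Z) = (232, 90).
After α: (228, 88).
After β⁻: (228, 89).
After β⁻: (228, 90).
After α: (224, 88).
After α: (220, 86).
Z = 86 is radon.

Rn-220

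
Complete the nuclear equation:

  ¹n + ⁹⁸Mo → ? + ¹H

Conserve mass number: 1 + 98 = A + 1, so A = 98.
Conserve atomic number: 0 + 42 = Z + 1, so Z = 41.
Z = 41 is niobium, so the species is ⁹⁸Nb.

Nb-98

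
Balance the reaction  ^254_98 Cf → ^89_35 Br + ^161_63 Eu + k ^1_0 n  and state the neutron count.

Conserve mass number: 254 = 89 + 161 + k, so k = 254 − 250 = 4.
Check atomic number: 98 = 35 + 63 + 0 = 98. ✓

4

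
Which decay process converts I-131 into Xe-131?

ΔA = 131 − 131 = 0; ΔZ = 54 − 53 = +1.
A is unchanged and Z rises by 1 — a neutron has become a proton (β⁻ decay).

beta-minus decay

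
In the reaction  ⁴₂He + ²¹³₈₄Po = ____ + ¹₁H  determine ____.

At-216

Conserve mass number: 4 + 213 = A + 1, so A = 216.
Conserve atomic number: 2 + 84 = Z + 1, so Z = 85.
Z = 85 is astatine, so the species is ²¹⁶₈₅At.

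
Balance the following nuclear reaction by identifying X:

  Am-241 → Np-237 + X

Conserve mass number: 241 = 237 + A, so A = 4.
Conserve atomic number: 95 = 93 + Z, so Z = 2.
A = 4 and Z = 2 is He-4 — an alpha particle.

alpha particle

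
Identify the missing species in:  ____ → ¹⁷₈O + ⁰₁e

F-17

Conserve mass number: A = 17 + 0, so A = 17.
Conserve atomic number: Z = 8 + 1, so Z = 9.
Z = 9 is fluorine, so the species is ¹⁷₉F.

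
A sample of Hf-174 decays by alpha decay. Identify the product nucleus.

Yb-170

Alpha decay: mass number changes by -4, atomic number by -2.
A: 174 − 4 = 170; Z: 72 − 2 = 70.
Z = 70 is ytterbium, so the daughter is Yb-170.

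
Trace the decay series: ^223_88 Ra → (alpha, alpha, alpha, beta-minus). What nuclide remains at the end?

Bi-211

Start: (A, Z) = (223, 88).
After α: (219, 86).
After α: (215, 84).
After α: (211, 82).
After β⁻: (211, 83).
Z = 83 is bismuth.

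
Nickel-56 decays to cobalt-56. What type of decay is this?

ΔA = 56 − 56 = 0; ΔZ = 27 − 28 = -1.
A is unchanged and Z drops by 1 — a proton has become a neutron (β⁺ emission or electron capture).

beta-plus decay or electron capture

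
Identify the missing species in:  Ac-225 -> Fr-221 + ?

Conserve mass number: 225 = 221 + A, so A = 4.
Conserve atomic number: 89 = 87 + Z, so Z = 2.
A = 4 and Z = 2 is He-4 — an alpha particle.

alpha particle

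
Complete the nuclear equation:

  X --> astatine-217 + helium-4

Fr-221

Conserve mass number: A = 217 + 4, so A = 221.
Conserve atomic number: Z = 85 + 2, so Z = 87.
Z = 87 is francium, so the species is francium-221.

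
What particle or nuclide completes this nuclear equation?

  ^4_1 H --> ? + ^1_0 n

H-3

Conserve mass number: 4 = A + 1, so A = 3.
Conserve atomic number: 1 = Z + 0, so Z = 1.
A = 3 and Z = 1 is ^3_1 H — a triton.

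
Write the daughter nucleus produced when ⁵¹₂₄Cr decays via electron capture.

V-51

Electron capture: mass number changes by +0, atomic number by -1.
A: 51 = 51; Z: 24 − 1 = 23.
Z = 23 is vanadium, so the daughter is ⁵¹₂₃V.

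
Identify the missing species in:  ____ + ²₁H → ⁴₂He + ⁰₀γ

Conserve mass number: A + 2 = 4 + 0, so A = 2.
Conserve atomic number: Z + 1 = 2 + 0, so Z = 1.
A = 2 and Z = 1 is ²₁H — a deuteron.

deuteron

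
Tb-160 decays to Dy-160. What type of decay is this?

beta-minus decay

ΔA = 160 − 160 = 0; ΔZ = 66 − 65 = +1.
A is unchanged and Z rises by 1 — a neutron has become a proton (β⁻ decay).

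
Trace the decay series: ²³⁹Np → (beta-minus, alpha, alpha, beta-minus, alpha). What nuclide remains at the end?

Ac-227

Start: (A, Z) = (239, 93).
After β⁻: (239, 94).
After α: (235, 92).
After α: (231, 90).
After β⁻: (231, 91).
After α: (227, 89).
Z = 89 is actinium.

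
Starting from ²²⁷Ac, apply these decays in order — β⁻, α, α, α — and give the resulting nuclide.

Po-215

Start: (A, Z) = (227, 89).
After β⁻: (227, 90).
After α: (223, 88).
After α: (219, 86).
After α: (215, 84).
Z = 84 is polonium.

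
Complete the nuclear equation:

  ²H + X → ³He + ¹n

deuteron

Conserve mass number: 2 + A = 3 + 1, so A = 2.
Conserve atomic number: 1 + Z = 2 + 0, so Z = 1.
A = 2 and Z = 1 is ²H — a deuteron.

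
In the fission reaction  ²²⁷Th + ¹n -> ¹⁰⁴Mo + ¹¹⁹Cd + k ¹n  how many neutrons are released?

5

Conserve mass number: 228 = 104 + 119 + k, so k = 228 − 223 = 5.
Check atomic number: 90 = 42 + 48 + 0 = 90. ✓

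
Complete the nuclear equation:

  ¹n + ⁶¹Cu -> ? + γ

Cu-62

Conserve mass number: 1 + 61 = A + 0, so A = 62.
Conserve atomic number: 0 + 29 = Z + 0, so Z = 29.
Z = 29 is copper, so the species is ⁶²Cu.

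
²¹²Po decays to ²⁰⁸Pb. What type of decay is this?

ΔA = 208 − 212 = -4; ΔZ = 82 − 84 = -2.
A drops by 4 and Z drops by 2 — the signature of alpha emission.

alpha decay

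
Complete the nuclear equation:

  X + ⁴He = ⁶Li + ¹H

Conserve mass number: A + 4 = 6 + 1, so A = 3.
Conserve atomic number: Z + 2 = 3 + 1, so Z = 2.
Z = 2 is helium, so the species is ³He.

He-3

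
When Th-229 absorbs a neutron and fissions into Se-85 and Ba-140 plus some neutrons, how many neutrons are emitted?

Conserve mass number: 230 = 85 + 140 + k, so k = 230 − 225 = 5.
Check atomic number: 90 = 34 + 56 + 0 = 90. ✓

5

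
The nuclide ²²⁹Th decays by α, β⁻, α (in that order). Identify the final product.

Fr-221

Start: (A, Z) = (229, 90).
After α: (225, 88).
After β⁻: (225, 89).
After α: (221, 87).
Z = 87 is francium.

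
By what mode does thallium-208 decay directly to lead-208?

ΔA = 208 − 208 = 0; ΔZ = 82 − 81 = +1.
A is unchanged and Z rises by 1 — a neutron has become a proton (β⁻ decay).

beta-minus decay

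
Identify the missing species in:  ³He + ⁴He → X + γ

Be-7

Conserve mass number: 3 + 4 = A + 0, so A = 7.
Conserve atomic number: 2 + 2 = Z + 0, so Z = 4.
Z = 4 is beryllium, so the species is ⁷Be.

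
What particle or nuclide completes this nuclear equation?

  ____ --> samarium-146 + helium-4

Gd-150

Conserve mass number: A = 146 + 4, so A = 150.
Conserve atomic number: Z = 62 + 2, so Z = 64.
Z = 64 is gadolinium, so the species is gadolinium-150.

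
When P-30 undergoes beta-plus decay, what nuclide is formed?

Beta-plus decay: mass number changes by +0, atomic number by -1.
A: 30 = 30; Z: 15 − 1 = 14.
Z = 14 is silicon, so the daughter is Si-30.

Si-30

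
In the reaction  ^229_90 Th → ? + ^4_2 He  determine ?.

Conserve mass number: 229 = A + 4, so A = 225.
Conserve atomic number: 90 = Z + 2, so Z = 88.
Z = 88 is radium, so the species is ^225_88 Ra.

Ra-225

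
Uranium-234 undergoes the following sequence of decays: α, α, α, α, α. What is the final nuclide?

Pb-214

Start: (A, Z) = (234, 92).
After α: (230, 90).
After α: (226, 88).
After α: (222, 86).
After α: (218, 84).
After α: (214, 82).
Z = 82 is lead.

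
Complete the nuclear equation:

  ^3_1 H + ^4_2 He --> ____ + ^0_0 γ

Li-7

Conserve mass number: 3 + 4 = A + 0, so A = 7.
Conserve atomic number: 1 + 2 = Z + 0, so Z = 3.
Z = 3 is lithium, so the species is ^7_3 Li.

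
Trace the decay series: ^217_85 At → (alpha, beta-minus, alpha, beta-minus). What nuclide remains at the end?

Start: (A, Z) = (217, 85).
After α: (213, 83).
After β⁻: (213, 84).
After α: (209, 82).
After β⁻: (209, 83).
Z = 83 is bismuth.

Bi-209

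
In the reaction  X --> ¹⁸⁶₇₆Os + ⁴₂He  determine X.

Conserve mass number: A = 186 + 4, so A = 190.
Conserve atomic number: Z = 76 + 2, so Z = 78.
Z = 78 is platinum, so the species is ¹⁹⁰₇₈Pt.

Pt-190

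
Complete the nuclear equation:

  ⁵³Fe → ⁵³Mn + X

positron

Conserve mass number: 53 = 53 + A, so A = 0.
Conserve atomic number: 26 = 25 + Z, so Z = 1.
A = 0 and Z = 1 is e⁺ — a positron.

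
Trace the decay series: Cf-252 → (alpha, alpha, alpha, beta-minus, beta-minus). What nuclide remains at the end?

Start: (A, Z) = (252, 98).
After α: (248, 96).
After α: (244, 94).
After α: (240, 92).
After β⁻: (240, 93).
After β⁻: (240, 94).
Z = 94 is plutonium.

Pu-240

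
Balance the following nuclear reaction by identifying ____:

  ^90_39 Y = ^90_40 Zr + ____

beta-minus particle

Conserve mass number: 90 = 90 + A, so A = 0.
Conserve atomic number: 39 = 40 + Z, so Z = -1.
A = 0 and Z = -1 is ^0_-1 e — a beta-minus particle.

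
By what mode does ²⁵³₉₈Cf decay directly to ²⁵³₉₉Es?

beta-minus decay

ΔA = 253 − 253 = 0; ΔZ = 99 − 98 = +1.
A is unchanged and Z rises by 1 — a neutron has become a proton (β⁻ decay).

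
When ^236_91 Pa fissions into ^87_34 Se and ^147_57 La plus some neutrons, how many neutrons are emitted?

2

Conserve mass number: 236 = 87 + 147 + k, so k = 236 − 234 = 2.
Check atomic number: 91 = 34 + 57 + 0 = 91. ✓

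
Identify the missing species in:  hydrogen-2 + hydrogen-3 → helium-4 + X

neutron

Conserve mass number: 2 + 3 = 4 + A, so A = 1.
Conserve atomic number: 1 + 1 = 2 + Z, so Z = 0.
A = 1 and Z = 0 is neutron — a neutron.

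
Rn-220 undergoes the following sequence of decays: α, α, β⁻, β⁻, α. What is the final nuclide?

Pb-208

Start: (A, Z) = (220, 86).
After α: (216, 84).
After α: (212, 82).
After β⁻: (212, 83).
After β⁻: (212, 84).
After α: (208, 82).
Z = 82 is lead.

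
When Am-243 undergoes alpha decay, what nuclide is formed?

Alpha decay: mass number changes by -4, atomic number by -2.
A: 243 − 4 = 239; Z: 95 − 2 = 93.
Z = 93 is neptunium, so the daughter is Np-239.

Np-239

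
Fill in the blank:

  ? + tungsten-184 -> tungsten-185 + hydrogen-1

Conserve mass number: A + 184 = 185 + 1, so A = 2.
Conserve atomic number: Z + 74 = 74 + 1, so Z = 1.
A = 2 and Z = 1 is hydrogen-2 — a deuteron.

deuteron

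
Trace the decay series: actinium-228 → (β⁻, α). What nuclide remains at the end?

Ra-224

Start: (A, Z) = (228, 89).
After β⁻: (228, 90).
After α: (224, 88).
Z = 88 is radium.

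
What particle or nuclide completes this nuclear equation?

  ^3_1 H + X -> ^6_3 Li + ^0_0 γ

He-3

Conserve mass number: 3 + A = 6 + 0, so A = 3.
Conserve atomic number: 1 + Z = 3 + 0, so Z = 2.
Z = 2 is helium, so the species is ^3_2 He.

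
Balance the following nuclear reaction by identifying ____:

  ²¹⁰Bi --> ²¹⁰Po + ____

beta-minus particle

Conserve mass number: 210 = 210 + A, so A = 0.
Conserve atomic number: 83 = 84 + Z, so Z = -1.
A = 0 and Z = -1 is e⁻ — a beta-minus particle.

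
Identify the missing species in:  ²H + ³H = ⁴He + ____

neutron

Conserve mass number: 2 + 3 = 4 + A, so A = 1.
Conserve atomic number: 1 + 1 = 2 + Z, so Z = 0.
A = 1 and Z = 0 is ¹n — a neutron.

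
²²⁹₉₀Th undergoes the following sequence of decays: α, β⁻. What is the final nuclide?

Ac-225

Start: (A, Z) = (229, 90).
After α: (225, 88).
After β⁻: (225, 89).
Z = 89 is actinium.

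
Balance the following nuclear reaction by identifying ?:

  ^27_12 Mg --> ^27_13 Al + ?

beta-minus particle

Conserve mass number: 27 = 27 + A, so A = 0.
Conserve atomic number: 12 = 13 + Z, so Z = -1.
A = 0 and Z = -1 is ^0_-1 e — a beta-minus particle.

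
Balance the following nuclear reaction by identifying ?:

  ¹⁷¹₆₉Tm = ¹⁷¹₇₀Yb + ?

Conserve mass number: 171 = 171 + A, so A = 0.
Conserve atomic number: 69 = 70 + Z, so Z = -1.
A = 0 and Z = -1 is ⁰₋₁e — a beta-minus particle.

beta-minus particle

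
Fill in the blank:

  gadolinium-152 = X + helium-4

Conserve mass number: 152 = A + 4, so A = 148.
Conserve atomic number: 64 = Z + 2, so Z = 62.
Z = 62 is samarium, so the species is samarium-148.

Sm-148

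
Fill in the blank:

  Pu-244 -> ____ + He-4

U-240

Conserve mass number: 244 = A + 4, so A = 240.
Conserve atomic number: 94 = Z + 2, so Z = 92.
Z = 92 is uranium, so the species is U-240.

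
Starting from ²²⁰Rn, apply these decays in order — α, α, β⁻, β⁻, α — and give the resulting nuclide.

Pb-208

Start: (A, Z) = (220, 86).
After α: (216, 84).
After α: (212, 82).
After β⁻: (212, 83).
After β⁻: (212, 84).
After α: (208, 82).
Z = 82 is lead.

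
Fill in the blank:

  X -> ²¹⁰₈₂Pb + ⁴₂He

Conserve mass number: A = 210 + 4, so A = 214.
Conserve atomic number: Z = 82 + 2, so Z = 84.
Z = 84 is polonium, so the species is ²¹⁴₈₄Po.

Po-214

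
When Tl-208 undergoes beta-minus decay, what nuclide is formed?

Beta-minus decay: mass number changes by +0, atomic number by +1.
A: 208 = 208; Z: 81 + 1 = 82.
Z = 82 is lead, so the daughter is Pb-208.

Pb-208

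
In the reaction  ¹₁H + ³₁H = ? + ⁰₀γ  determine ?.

Conserve mass number: 1 + 3 = A + 0, so A = 4.
Conserve atomic number: 1 + 1 = Z + 0, so Z = 2.
A = 4 and Z = 2 is ⁴₂He — an alpha particle.

He-4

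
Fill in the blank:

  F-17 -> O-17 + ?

Conserve mass number: 17 = 17 + A, so A = 0.
Conserve atomic number: 9 = 8 + Z, so Z = 1.
A = 0 and Z = 1 is e⁺ — a positron.

positron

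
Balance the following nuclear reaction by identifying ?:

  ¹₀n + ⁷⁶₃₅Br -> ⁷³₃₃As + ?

alpha particle

Conserve mass number: 1 + 76 = 73 + A, so A = 4.
Conserve atomic number: 0 + 35 = 33 + Z, so Z = 2.
A = 4 and Z = 2 is ⁴₂He — an alpha particle.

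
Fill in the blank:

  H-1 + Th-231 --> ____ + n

Conserve mass number: 1 + 231 = A + 1, so A = 231.
Conserve atomic number: 1 + 90 = Z + 0, so Z = 91.
Z = 91 is protactinium, so the species is Pa-231.

Pa-231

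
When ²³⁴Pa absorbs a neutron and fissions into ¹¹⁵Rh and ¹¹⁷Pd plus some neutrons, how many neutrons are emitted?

3

Conserve mass number: 235 = 115 + 117 + k, so k = 235 − 232 = 3.
Check atomic number: 91 = 45 + 46 + 0 = 91. ✓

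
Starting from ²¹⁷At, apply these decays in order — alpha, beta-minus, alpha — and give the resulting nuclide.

Start: (A, Z) = (217, 85).
After α: (213, 83).
After β⁻: (213, 84).
After α: (209, 82).
Z = 82 is lead.

Pb-209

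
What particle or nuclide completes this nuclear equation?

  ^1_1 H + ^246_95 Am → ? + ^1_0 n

Cm-246

Conserve mass number: 1 + 246 = A + 1, so A = 246.
Conserve atomic number: 1 + 95 = Z + 0, so Z = 96.
Z = 96 is curium, so the species is ^246_96 Cm.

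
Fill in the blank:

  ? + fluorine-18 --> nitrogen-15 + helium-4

neutron

Conserve mass number: A + 18 = 15 + 4, so A = 1.
Conserve atomic number: Z + 9 = 7 + 2, so Z = 0.
A = 1 and Z = 0 is neutron — a neutron.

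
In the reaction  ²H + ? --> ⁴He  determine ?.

deuteron

Conserve mass number: 2 + A = 4, so A = 2.
Conserve atomic number: 1 + Z = 2, so Z = 1.
A = 2 and Z = 1 is ²H — a deuteron.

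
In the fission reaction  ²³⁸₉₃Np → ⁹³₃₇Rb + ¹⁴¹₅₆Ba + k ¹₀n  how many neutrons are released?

4

Conserve mass number: 238 = 93 + 141 + k, so k = 238 − 234 = 4.
Check atomic number: 93 = 37 + 56 + 0 = 93. ✓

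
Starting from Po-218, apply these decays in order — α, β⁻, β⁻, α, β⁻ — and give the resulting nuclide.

Start: (A, Z) = (218, 84).
After α: (214, 82).
After β⁻: (214, 83).
After β⁻: (214, 84).
After α: (210, 82).
After β⁻: (210, 83).
Z = 83 is bismuth.

Bi-210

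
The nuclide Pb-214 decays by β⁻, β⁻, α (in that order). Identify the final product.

Pb-210

Start: (A, Z) = (214, 82).
After β⁻: (214, 83).
After β⁻: (214, 84).
After α: (210, 82).
Z = 82 is lead.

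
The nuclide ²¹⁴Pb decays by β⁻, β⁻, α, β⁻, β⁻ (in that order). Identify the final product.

Start: (A, Z) = (214, 82).
After β⁻: (214, 83).
After β⁻: (214, 84).
After α: (210, 82).
After β⁻: (210, 83).
After β⁻: (210, 84).
Z = 84 is polonium.

Po-210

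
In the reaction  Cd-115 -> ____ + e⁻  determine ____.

Conserve mass number: 115 = A + 0, so A = 115.
Conserve atomic number: 48 = Z − 1, so Z = 49.
Z = 49 is indium, so the species is In-115.

In-115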